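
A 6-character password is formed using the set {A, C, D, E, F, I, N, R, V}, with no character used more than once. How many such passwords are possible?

This is a permutation of 6 out of 9: P(9,6) = 9!/3!.
That product is 9 × 8 × 7 × 6 × 5 × 4 = 60480.

60480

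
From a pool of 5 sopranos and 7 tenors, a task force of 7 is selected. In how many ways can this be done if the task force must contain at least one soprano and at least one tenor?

Unrestricted: C(12,7) = 792 ways to pick any 7 of the 12.
Subtract selections that omit an entire group: no sopranos → C(7,7) = 1; no tenors → C(5,7) = 0.
Both groups omitted at once is impossible, so 792 − 1 = 791.

791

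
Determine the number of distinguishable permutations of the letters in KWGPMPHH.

KWGPMPHH has 8 letters with H appearing twice and P appearing twice.
Dividing 8! = 40320 by 2!·2! = 4 for the repeated letters gives 10080.

10080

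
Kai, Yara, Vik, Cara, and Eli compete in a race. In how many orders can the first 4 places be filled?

This is an ordered selection of 4 from 5: P(5,4).
That gives 5 × 4 × 3 × 2 = 120.

120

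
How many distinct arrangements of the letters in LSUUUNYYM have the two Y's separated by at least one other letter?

23520

There are 9!/(3!·2!) = 30240 arrangements of LSUUUNYYM in total.
If the two Y's are adjacent, glue them into one block, leaving 8 items to arrange: (8)!/(3!) = 6720 ways.
Subtracting, 30240 − 6720 = 23520 arrangements keep the Y's apart.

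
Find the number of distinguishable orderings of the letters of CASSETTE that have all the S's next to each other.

Treat the 2 copies of S as a single block. The multiset to arrange is then {SS, A, C, E, E, T, T}, 7 items in all.
That gives (7)!/(2!·2!) = 1260 arrangements.

1260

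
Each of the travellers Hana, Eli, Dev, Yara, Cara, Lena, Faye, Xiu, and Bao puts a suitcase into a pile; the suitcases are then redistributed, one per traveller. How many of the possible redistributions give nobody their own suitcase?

Count assignments avoiding every fixed point. For any j of the 9 travellers fixed to their own suitcase, the other 9−j can be arranged in (9−j)! ways.
By inclusion–exclusion this is Σ_{j=0}^{9} (−1)^j C(9,j)·(9−j)!.
Computing: 362880 − 362880 + 181440 − 60480 + 15120 − 3024 + 504 − 72 + 9 − 1 = 133496.

133496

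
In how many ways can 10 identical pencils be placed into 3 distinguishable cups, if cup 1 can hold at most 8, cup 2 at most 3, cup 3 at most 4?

17

Ignoring the caps, the number of non-negative solutions to x_1+…+x_3 = 10 is C(12,2) = 66.
Subtract solutions that violate a single cap (substitute x_i' = x_i − (cap_i+1)): x_1 ≥ 9 gives C(3,2) = 3; x_2 ≥ 4 gives C(8,2) = 28; x_3 ≥ 5 gives C(7,2) = 21. Together 52.
Add back pairs where two caps are both exceeded: 0 + 0 + 3 = 3.
By inclusion–exclusion the count is 66 − 52 + 3 = 17.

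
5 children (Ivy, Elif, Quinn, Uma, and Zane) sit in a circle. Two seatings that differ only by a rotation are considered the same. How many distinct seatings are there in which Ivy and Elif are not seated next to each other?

12

All circular seatings of 5 people number (4)! = 24.
Seatings with Ivy beside Elif: treat them as a block with 2 internal orders, giving 2 × (3)! = 12.
Subtracting, 24 − 12 = 12.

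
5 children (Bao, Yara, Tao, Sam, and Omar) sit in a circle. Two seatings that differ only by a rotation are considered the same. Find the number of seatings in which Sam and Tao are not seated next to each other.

12

Without the restriction there are (4)! = 24 seatings.
Seatings with Sam beside Tao: treat them as a block with 2 internal orders, giving 2 × (3)! = 12.
Subtracting, 24 − 12 = 12.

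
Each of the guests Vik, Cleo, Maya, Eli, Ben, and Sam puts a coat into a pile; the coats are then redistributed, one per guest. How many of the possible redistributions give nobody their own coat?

265

This is the derangement count D_6: permutations of 6 items with no fixed point.
By inclusion–exclusion this is Σ_{j=0}^{6} (−1)^j C(6,j)·(6−j)!.
Computing: 720 − 720 + 360 − 120 + 30 − 6 + 1 = 265.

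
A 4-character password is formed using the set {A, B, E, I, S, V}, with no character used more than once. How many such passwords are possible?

Choose and order 4 of the 6 symbols: the first character has 6 options, the next 5, then 4, 3.
That product is 6 × 5 × 4 × 3 = 360.

360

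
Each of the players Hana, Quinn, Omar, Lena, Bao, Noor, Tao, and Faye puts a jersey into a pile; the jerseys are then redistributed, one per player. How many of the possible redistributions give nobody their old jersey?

Count assignments avoiding every fixed point. For any j of the 8 players fixed to their old jersey, the other 8−j can be arranged in (8−j)! ways.
By inclusion–exclusion this is Σ_{j=0}^{8} (−1)^j C(8,j)·(8−j)!.
Computing: 40320 − 40320 + 20160 − 6720 + 1680 − 336 + 56 − 8 + 1 = 14833.

14833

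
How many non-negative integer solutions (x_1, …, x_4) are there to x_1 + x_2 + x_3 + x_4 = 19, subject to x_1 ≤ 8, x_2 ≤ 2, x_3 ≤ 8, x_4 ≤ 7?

Without the upper bounds there are C(22,3) = 1540 ways to split 19 among 4 variables.
Subtract solutions that violate a single cap (substitute x_i' = x_i − (cap_i+1)): x_1 ≥ 9 gives C(13,3) = 286; x_2 ≥ 3 gives C(19,3) = 969; x_3 ≥ 9 gives C(13,3) = 286; x_4 ≥ 8 gives C(14,3) = 364. Together 1905.
Add back pairs where two caps are both exceeded: 120 + 4 + 10 + 120 + 165 + 10 = 429.
By inclusion–exclusion the count is 1540 − 1905 + 429 = 64.

64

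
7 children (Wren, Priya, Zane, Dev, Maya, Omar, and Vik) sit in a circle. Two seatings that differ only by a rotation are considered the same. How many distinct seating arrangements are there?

720

Around a circle, 7 distinct people have 7!/7 = (6)! = 720 rotationally distinct seatings.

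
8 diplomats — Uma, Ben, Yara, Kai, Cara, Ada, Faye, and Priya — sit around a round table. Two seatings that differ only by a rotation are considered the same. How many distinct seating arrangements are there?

Seat Uma anywhere (absorbing the rotational symmetry), then permute the other 7: (7)! = 5040.

5040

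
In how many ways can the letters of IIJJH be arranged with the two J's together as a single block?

12

Treat the 2 copies of J as a single block. The multiset to arrange is then {JJ, H, I, I}, 4 items in all.
That gives (4)!/(2!) = 12 arrangements.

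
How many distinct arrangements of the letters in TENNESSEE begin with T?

420

With the first slot taken by T, it remains to arrange the other 8 letters (ENNESSEE).
Those 8 letters have E appearing 4 times, N appearing twice, and S appearing twice, giving (8)!/(4!·2!·2!) = 420.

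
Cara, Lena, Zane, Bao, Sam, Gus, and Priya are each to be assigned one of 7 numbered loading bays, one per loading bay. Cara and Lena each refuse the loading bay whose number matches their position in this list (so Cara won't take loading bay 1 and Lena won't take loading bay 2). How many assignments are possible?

Let Aᵢ (for i ∈ {1, 2}) be the placements that put person i in their forbidden loading bay. Any j of these fix j positions, leaving (7−j)! ways to fill the rest, and there are C(2,j) ways to pick which j.
By inclusion–exclusion, the number of valid placements is Σ_{j=0}^{2} (−1)^j C(2,j)·(7−j)!.
Computing: 5040 − 1440 + 120 = 3720.

3720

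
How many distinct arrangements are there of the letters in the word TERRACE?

1260

TERRACE has 7 letters with E appearing twice and R appearing twice.
So there are 7! / (2!·2!) = 1260 distinguishable arrangements.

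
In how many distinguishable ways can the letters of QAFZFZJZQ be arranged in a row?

The 9 letters of QAFZFZJZQ have repeats: F appearing twice, Q appearing twice, and Z appearing 3 times.
So there are 9! / (3!·2!·2!) = 15120 distinguishable arrangements.

15120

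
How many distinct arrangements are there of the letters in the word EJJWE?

30

The 5 letters of EJJWE have repeats: E appearing twice and J appearing twice.
So there are 5! / (2!·2!) = 30 distinguishable arrangements.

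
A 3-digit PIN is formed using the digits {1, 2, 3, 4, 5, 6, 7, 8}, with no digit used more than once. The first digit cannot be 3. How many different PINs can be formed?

The first digit has 8−1 = 7 choices (anything except 3).
The remaining 2 digits are filled from the other 7 symbols without repetition: 7 × 6 = 42.
Total: 7 × 42 = 294.

294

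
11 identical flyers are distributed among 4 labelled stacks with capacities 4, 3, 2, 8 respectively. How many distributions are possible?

50

Without the upper bounds there are C(14,3) = 364 ways to split 11 among 4 stacks.
Subtract solutions that violate a single cap (substitute x_i' = x_i − (cap_i+1)): x_1 ≥ 5 gives C(9,3) = 84; x_2 ≥ 4 gives C(10,3) = 120; x_3 ≥ 3 gives C(11,3) = 165; x_4 ≥ 9 gives C(5,3) = 10. Together 379.
Add back pairs where two caps are both exceeded: 10 + 20 + 0 + 35 + 0 + 0 = 65.
By inclusion–exclusion the count is 364 − 379 + 65 = 50.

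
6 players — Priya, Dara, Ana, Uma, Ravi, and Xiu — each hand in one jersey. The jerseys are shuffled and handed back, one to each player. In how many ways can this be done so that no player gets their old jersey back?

Let Aᵢ be the assignments in which player i gets their old jersey. We want the size of the complement of A₁∪…∪A_6.
By inclusion–exclusion this is Σ_{j=0}^{6} (−1)^j C(6,j)·(6−j)!.
Computing: 720 − 720 + 360 − 120 + 30 − 6 + 1 = 265.

265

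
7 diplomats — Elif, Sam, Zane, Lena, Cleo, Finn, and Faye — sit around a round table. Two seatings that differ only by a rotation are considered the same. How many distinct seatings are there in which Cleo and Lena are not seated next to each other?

480

Without the restriction there are (6)! = 720 seatings.
Those with Cleo next to Lena: fuse the pair into one unit and seat 6 units around a circle — 2·(5)! = 240.
Subtracting, 720 − 240 = 480.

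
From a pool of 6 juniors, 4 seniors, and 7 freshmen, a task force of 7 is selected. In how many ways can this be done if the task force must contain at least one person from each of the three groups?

With no constraint there are C(17,7) = 19448 possible selections.
Selections missing a whole group: no juniors → C(11,7) = 330; no seniors → C(13,7) = 1716; no freshmen → C(10,7) = 120.
Add back selections omitting two groups (i.e. drawn from a single group): C(6,7) + C(4,7) + C(7,7) = 1.
By inclusion–exclusion: 19448 − 2166 + 1 = 17283.

17283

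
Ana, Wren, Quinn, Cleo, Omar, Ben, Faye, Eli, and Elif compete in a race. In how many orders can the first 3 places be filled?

504

This is an ordered selection of 3 from 9: P(9,3).
That gives 9 × 8 × 7 = 504.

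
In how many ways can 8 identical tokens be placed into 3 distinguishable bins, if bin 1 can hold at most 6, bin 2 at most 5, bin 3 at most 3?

21

Without the upper bounds there are C(10,2) = 45 ways to split 8 among 3 bins.
Subtract solutions that violate a single cap (substitute x_i' = x_i − (cap_i+1)): x_1 ≥ 7 gives C(3,2) = 3; x_2 ≥ 6 gives C(4,2) = 6; x_3 ≥ 4 gives C(6,2) = 15. Together 24.
No two caps can be exceeded simultaneously, so the pair terms are all 0.
By inclusion–exclusion the count is 45 − 24 + 0 = 21.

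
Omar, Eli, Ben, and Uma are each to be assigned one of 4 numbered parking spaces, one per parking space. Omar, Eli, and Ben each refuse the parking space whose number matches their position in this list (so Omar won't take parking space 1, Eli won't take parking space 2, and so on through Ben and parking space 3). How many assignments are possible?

Let Aᵢ (for i ∈ {1, 2, 3}) be the placements that put person i in their forbidden parking space. Any j of these fix j positions, leaving (4−j)! ways to fill the rest, and there are C(3,j) ways to pick which j.
By inclusion–exclusion, the number of valid placements is Σ_{j=0}^{3} (−1)^j C(3,j)·(4−j)!.
Computing: 24 − 18 + 6 − 1 = 11.

11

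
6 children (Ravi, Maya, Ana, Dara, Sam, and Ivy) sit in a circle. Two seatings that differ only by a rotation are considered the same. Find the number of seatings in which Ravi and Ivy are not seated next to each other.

72

All circular seatings of 6 people number (5)! = 120.
Those with Ravi next to Ivy: fuse the pair into one unit and seat 5 units around a circle — 2·(4)! = 48.
Subtracting, 120 − 48 = 72.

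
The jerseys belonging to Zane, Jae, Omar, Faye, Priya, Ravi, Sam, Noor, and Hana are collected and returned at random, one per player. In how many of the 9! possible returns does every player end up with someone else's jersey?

Count assignments avoiding every fixed point. For any j of the 9 players fixed to their old jersey, the other 9−j can be arranged in (9−j)! ways.
By inclusion–exclusion this is Σ_{j=0}^{9} (−1)^j C(9,j)·(9−j)!.
Computing: 362880 − 362880 + 181440 − 60480 + 15120 − 3024 + 504 − 72 + 9 − 1 = 133496.

133496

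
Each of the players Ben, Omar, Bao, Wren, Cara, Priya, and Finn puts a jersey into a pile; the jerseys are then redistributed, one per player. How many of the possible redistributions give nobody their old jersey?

Let Aᵢ be the assignments in which player i gets their old jersey. We want the size of the complement of A₁∪…∪A_7.
By inclusion–exclusion this is Σ_{j=0}^{7} (−1)^j C(7,j)·(7−j)!.
Computing: 5040 − 5040 + 2520 − 840 + 210 − 42 + 7 − 1 = 1854.

1854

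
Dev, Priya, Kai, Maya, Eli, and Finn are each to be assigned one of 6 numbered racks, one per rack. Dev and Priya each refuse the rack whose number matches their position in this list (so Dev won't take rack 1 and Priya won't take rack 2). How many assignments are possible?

504

Let Aᵢ (for i ∈ {1, 2}) be the placements that put person i in their forbidden rack. Any j of these fix j positions, leaving (6−j)! ways to fill the rest, and there are C(2,j) ways to pick which j.
By inclusion–exclusion, the number of valid placements is Σ_{j=0}^{2} (−1)^j C(2,j)·(6−j)!.
Computing: 720 − 240 + 24 = 504.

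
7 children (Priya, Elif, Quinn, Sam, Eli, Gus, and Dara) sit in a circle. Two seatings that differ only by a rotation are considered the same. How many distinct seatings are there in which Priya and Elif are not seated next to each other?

All circular seatings of 7 people number (6)! = 720.
Those with Priya next to Elif: fuse the pair into one unit and seat 6 units around a circle — 2·(5)! = 240.
Subtracting, 720 − 240 = 480.

480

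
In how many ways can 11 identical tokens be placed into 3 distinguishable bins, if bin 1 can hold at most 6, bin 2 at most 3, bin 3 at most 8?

By stars and bars, unrestricted non-negative solutions to x_1+…+x_3 = 11 number C(11+2,2) = 78.
Subtract solutions that violate a single cap (substitute x_i' = x_i − (cap_i+1)): x_1 ≥ 7 gives C(6,2) = 15; x_2 ≥ 4 gives C(9,2) = 36; x_3 ≥ 9 gives C(4,2) = 6. Together 57.
Add back pairs where two caps are both exceeded: 1 + 0 + 0 = 1.
By inclusion–exclusion the count is 78 − 57 + 1 = 22.

22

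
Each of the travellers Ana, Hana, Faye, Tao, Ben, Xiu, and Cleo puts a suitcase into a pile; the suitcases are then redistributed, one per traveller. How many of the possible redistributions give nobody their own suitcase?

1854

Count assignments avoiding every fixed point. For any j of the 7 travellers fixed to their own suitcase, the other 7−j can be arranged in (7−j)! ways.
By inclusion–exclusion this is Σ_{j=0}^{7} (−1)^j C(7,j)·(7−j)!.
Computing: 5040 − 5040 + 2520 − 840 + 210 − 42 + 7 − 1 = 1854.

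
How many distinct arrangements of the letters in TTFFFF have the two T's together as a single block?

Treat the 2 copies of T as a single block. The multiset to arrange is then {TT, F, F, F, F}, 5 items in all.
That gives (5)!/(4!) = 5 arrangements.

5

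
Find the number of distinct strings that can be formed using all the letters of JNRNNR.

The 6 letters of JNRNNR have repeats: N appearing 3 times and R appearing twice.
The number of distinct arrangements is 6!/(3!·2!) = 720/12 = 60.

60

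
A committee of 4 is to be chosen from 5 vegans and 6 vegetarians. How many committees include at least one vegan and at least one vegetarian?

Unrestricted: C(11,4) = 330 ways to pick any 4 of the 11.
Selections missing a whole group: no vegans → C(6,4) = 15; no vegetarians → C(5,4) = 5.
Both groups omitted at once is impossible, so 330 − 20 = 310.

310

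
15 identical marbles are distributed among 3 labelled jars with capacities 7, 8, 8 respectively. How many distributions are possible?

Without the upper bounds there are C(17,2) = 136 ways to split 15 among 3 jars.
Subtract solutions that violate a single cap (substitute x_i' = x_i − (cap_i+1)): x_1 ≥ 8 gives C(9,2) = 36; x_2 ≥ 9 gives C(8,2) = 28; x_3 ≥ 9 gives C(8,2) = 28. Together 92.
No two caps can be exceeded simultaneously, so the pair terms are all 0.
By inclusion–exclusion the count is 136 − 92 + 0 = 44.

44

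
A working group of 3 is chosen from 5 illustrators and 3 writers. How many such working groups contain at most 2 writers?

55

Split by how many writers are chosen (0 through 2).
Sum: C(3,0)·C(5,3) + C(3,1)·C(5,2) + C(3,2)·C(5,1) = 10 + 30 + 15 = 55.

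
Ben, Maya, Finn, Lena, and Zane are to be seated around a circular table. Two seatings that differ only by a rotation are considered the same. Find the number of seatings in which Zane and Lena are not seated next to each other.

Without the restriction there are (4)! = 24 seatings.
Seatings with Zane beside Lena: treat them as a block with 2 internal orders, giving 2 × (3)! = 12.
Subtracting, 24 − 12 = 12.

12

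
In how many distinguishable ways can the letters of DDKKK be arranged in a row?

Letter multiplicities in DDKKK: D×2, K×3.
The number of distinct arrangements is 5!/(3!·2!) = 120/12 = 10.

10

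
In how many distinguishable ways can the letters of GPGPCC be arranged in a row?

90

The 6 letters of GPGPCC have repeats: C appearing twice, G appearing twice, and P appearing twice.
So there are 6! / (2!·2!·2!) = 90 distinguishable arrangements.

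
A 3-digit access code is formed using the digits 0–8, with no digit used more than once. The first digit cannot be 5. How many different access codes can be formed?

The first digit has 9−1 = 8 choices (anything except 5).
The remaining 2 digits are filled from the other 8 symbols without repetition: 8 × 7 = 56.
Total: 8 × 56 = 448.

448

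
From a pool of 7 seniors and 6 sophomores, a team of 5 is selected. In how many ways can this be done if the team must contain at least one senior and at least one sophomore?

1260

With no constraint there are C(13,5) = 1287 possible selections.
Subtract selections that omit an entire group: no seniors → C(6,5) = 6; no sophomores → C(7,5) = 21.
Both groups omitted at once is impossible, so 1287 − 27 = 1260.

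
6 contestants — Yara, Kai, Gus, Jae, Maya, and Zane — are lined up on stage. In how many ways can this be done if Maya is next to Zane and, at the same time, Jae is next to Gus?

Treat {Maya,Zane} as one block (2 orders) and {Jae,Gus} as another (2 orders).
That leaves 4 units to arrange: 2 × 2 × 4! = 4 × 24 = 96.

96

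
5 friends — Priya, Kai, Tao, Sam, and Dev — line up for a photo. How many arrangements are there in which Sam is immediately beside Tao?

Treat {Sam, Tao} as a single unit. There are 4 units to order, and the pair itself can be ordered 2 ways.
That gives 2 × 4! = 2 × 24 = 48.

48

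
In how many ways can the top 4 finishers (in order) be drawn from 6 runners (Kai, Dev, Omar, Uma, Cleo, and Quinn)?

360

There are 6 choices for 1st place, 5 for 2nd, and so on down to 3 for position 4.
That gives 6 × 5 × 4 × 3 = 360.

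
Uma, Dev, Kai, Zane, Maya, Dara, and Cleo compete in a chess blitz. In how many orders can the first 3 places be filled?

This is an ordered selection of 3 from 7: P(7,3).
That gives 7 × 6 × 5 = 210.

210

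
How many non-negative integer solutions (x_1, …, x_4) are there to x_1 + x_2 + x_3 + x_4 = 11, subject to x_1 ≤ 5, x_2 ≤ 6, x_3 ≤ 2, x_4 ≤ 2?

Ignoring the caps, the number of non-negative solutions to x_1+…+x_4 = 11 is C(14,3) = 364.
Subtract solutions that violate a single cap (substitute x_i' = x_i − (cap_i+1)): x_1 ≥ 6 gives C(8,3) = 56; x_2 ≥ 7 gives C(7,3) = 35; x_3 ≥ 3 gives C(11,3) = 165; x_4 ≥ 3 gives C(11,3) = 165. Together 421.
Add back pairs where two caps are both exceeded: 0 + 10 + 10 + 4 + 4 + 56 = 84.
By inclusion–exclusion the count is 364 − 421 + 84 = 27.

27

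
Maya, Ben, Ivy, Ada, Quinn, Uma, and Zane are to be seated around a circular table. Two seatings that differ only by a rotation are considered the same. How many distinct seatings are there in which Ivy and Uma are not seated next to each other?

480

Without the restriction there are (6)! = 720 seatings.
Seatings with Ivy beside Uma: treat them as a block with 2 internal orders, giving 2 × (5)! = 240.
Subtracting, 720 − 240 = 480.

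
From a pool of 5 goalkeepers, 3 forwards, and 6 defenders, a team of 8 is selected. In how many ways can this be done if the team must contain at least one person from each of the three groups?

Unrestricted: C(14,8) = 3003 ways to pick any 8 of the 14.
Selections missing a whole group: no goalkeepers → C(9,8) = 9; no forwards → C(11,8) = 165; no defenders → C(8,8) = 1.
Add back selections omitting two groups (i.e. drawn from a single group): C(5,8) + C(3,8) + C(6,8) = 0.
By inclusion–exclusion: 3003 − 175 + 0 = 2828.

2828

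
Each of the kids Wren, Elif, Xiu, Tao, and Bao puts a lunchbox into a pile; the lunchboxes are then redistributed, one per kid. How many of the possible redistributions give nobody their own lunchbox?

Let Aᵢ be the assignments in which kid i gets their own lunchbox. We want the size of the complement of A₁∪…∪A_5.
By inclusion–exclusion this is Σ_{j=0}^{5} (−1)^j C(5,j)·(5−j)!.
Computing: 120 − 120 + 60 − 20 + 5 − 1 = 44.

44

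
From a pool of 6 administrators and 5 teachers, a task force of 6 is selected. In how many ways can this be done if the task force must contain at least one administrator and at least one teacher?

Total 6-person selections from all 11: C(11,6) = 462.
Subtract selections that omit an entire group: no administrators → C(5,6) = 0; no teachers → C(6,6) = 1.
Both groups omitted at once is impossible, so 462 − 1 = 461.

461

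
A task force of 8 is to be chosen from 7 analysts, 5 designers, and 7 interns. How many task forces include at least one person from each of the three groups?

71589

With no constraint there are C(19,8) = 75582 possible selections.
Subtract selections that omit an entire group: no analysts → C(12,8) = 495; no designers → C(14,8) = 3003; no interns → C(12,8) = 495.
Add back selections omitting two groups (i.e. drawn from a single group): C(7,8) + C(5,8) + C(7,8) = 0.
By inclusion–exclusion: 75582 − 3993 + 0 = 71589.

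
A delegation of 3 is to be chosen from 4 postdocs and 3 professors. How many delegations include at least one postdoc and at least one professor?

Unrestricted: C(7,3) = 35 ways to pick any 3 of the 7.
Selections missing a whole group: no postdocs → C(3,3) = 1; no professors → C(4,3) = 4.
Both groups omitted at once is impossible, so 35 − 5 = 30.

30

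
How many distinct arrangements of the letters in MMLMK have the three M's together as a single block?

Treat the 3 copies of M as a single block. The multiset to arrange is then {MMM, K, L}, 3 items in all.
All 3 items are distinct, so there are (3)! = 6 arrangements.

6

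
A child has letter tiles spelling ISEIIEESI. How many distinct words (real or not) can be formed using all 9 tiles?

1260

ISEIIEESI has 9 letters with E appearing 3 times, I appearing 4 times, and S appearing twice.
Dividing 9! = 362880 by 4!·3!·2! = 288 for the repeated letters gives 1260.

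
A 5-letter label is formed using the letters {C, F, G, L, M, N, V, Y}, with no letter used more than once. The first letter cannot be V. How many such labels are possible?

The first letter has 8−1 = 7 choices (anything except V).
The remaining 4 letters are filled from the other 7 symbols without repetition: 7 × 6 × 5 × 4 = 840.
Total: 7 × 840 = 5880.

5880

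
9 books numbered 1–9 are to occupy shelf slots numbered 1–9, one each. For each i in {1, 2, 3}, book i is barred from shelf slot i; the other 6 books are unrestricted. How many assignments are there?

Let Aᵢ (for i ∈ {1, 2, 3}) be the placements that put book i in its forbidden shelf slot. Any j of these fix j positions, leaving (9−j)! ways to fill the rest, and there are C(3,j) ways to pick which j.
By inclusion–exclusion, the number of valid placements is Σ_{j=0}^{3} (−1)^j C(3,j)·(9−j)!.
Computing: 362880 − 120960 + 15120 − 720 = 256320.

256320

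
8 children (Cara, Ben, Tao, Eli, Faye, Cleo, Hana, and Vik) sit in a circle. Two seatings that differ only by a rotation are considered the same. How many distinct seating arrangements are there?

Seat Cara anywhere (absorbing the rotational symmetry), then permute the other 7: (7)! = 5040.

5040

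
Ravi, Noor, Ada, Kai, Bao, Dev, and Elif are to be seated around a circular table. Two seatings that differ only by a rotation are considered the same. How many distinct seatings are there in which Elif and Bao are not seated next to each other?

480

Without the restriction there are (6)! = 720 seatings.
Seatings with Elif beside Bao: treat them as a block with 2 internal orders, giving 2 × (5)! = 240.
Subtracting, 720 − 240 = 480.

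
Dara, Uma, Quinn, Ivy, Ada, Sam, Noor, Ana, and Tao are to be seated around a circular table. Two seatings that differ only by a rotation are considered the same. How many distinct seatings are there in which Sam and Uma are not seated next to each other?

30240

All circular seatings of 9 people number (8)! = 40320.
Those with Sam next to Uma: fuse the pair into one unit and seat 8 units around a circle — 2·(7)! = 10080.
Subtracting, 40320 − 10080 = 30240.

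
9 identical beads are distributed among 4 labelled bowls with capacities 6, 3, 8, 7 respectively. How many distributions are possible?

Without the upper bounds there are C(12,3) = 220 ways to split 9 among 4 bowls.
Subtract solutions that violate a single cap (substitute x_i' = x_i − (cap_i+1)): x_1 ≥ 7 gives C(5,3) = 10; x_2 ≥ 4 gives C(8,3) = 56; x_3 ≥ 9 gives C(3,3) = 1; x_4 ≥ 8 gives C(4,3) = 4. Together 71.
No two caps can be exceeded simultaneously, so the pair terms are all 0.
By inclusion–exclusion the count is 220 − 71 + 0 = 149.

149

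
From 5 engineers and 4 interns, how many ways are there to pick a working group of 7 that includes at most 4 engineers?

30

Split by how many engineers are chosen (0 through 4).
Sum: C(5,0)·C(4,7) + C(5,1)·C(4,6) + C(5,2)·C(4,5) + C(5,3)·C(4,4) + C(5,4)·C(4,3) = 0 + 0 + 0 + 10 + 20 = 30.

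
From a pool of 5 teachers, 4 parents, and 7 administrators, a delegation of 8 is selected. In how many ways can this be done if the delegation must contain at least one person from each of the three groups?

12201

Unrestricted: C(16,8) = 12870 ways to pick any 8 of the 16.
Subtract selections that omit an entire group: no teachers → C(11,8) = 165; no parents → C(12,8) = 495; no administrators → C(9,8) = 9.
Add back selections omitting two groups (i.e. drawn from a single group): C(5,8) + C(4,8) + C(7,8) = 0.
By inclusion–exclusion: 12870 − 669 + 0 = 12201.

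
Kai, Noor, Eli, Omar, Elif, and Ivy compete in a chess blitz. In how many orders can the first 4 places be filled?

There are 6 choices for 1st place, 5 for 2nd, and so on down to 3 for position 4.
That gives 6 × 5 × 4 × 3 = 360.

360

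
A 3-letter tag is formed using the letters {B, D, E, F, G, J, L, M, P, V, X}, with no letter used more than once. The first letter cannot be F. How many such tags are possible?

The first letter has 11−1 = 10 choices (anything except F).
The remaining 2 letters are filled from the other 10 symbols without repetition: 10 × 9 = 90.
Total: 10 × 90 = 900.

900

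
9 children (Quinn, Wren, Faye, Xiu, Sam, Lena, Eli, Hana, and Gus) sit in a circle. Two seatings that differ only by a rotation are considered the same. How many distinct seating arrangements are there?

40320

Seat Quinn anywhere (absorbing the rotational symmetry), then permute the other 8: (8)! = 40320.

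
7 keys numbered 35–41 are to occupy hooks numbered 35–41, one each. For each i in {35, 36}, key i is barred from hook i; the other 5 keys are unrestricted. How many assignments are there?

Let Aᵢ (for i ∈ {35, 36}) be the placements that put key i in its forbidden hook. Any j of these fix j positions, leaving (7−j)! ways to fill the rest, and there are C(2,j) ways to pick which j.
By inclusion–exclusion, the number of valid placements is Σ_{j=0}^{2} (−1)^j C(2,j)·(7−j)!.
Computing: 5040 − 1440 + 120 = 3720.

3720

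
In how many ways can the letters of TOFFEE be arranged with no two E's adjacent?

There are 6!/(2!·2!) = 180 arrangements of TOFFEE in total.
If the two E's are adjacent, glue them into one block, leaving 5 items to arrange: (5)!/(2!) = 60 ways.
Hence 180 − 60 = 120.

120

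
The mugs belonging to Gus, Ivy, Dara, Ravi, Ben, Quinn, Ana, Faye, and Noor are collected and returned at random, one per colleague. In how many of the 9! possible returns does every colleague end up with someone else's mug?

133496

This is the derangement count D_9: permutations of 9 items with no fixed point.
By inclusion–exclusion this is Σ_{j=0}^{9} (−1)^j C(9,j)·(9−j)!.
Computing: 362880 − 362880 + 181440 − 60480 + 15120 − 3024 + 504 − 72 + 9 − 1 = 133496.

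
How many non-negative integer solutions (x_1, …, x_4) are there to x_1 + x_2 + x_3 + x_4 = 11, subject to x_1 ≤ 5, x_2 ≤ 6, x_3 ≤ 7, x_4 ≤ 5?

Ignoring the caps, the number of non-negative solutions to x_1+…+x_4 = 11 is C(14,3) = 364.
Subtract solutions that violate a single cap (substitute x_i' = x_i − (cap_i+1)): x_1 ≥ 6 gives C(8,3) = 56; x_2 ≥ 7 gives C(7,3) = 35; x_3 ≥ 8 gives C(6,3) = 20; x_4 ≥ 6 gives C(8,3) = 56. Together 167.
No two caps can be exceeded simultaneously, so the pair terms are all 0.
By inclusion–exclusion the count is 364 − 167 + 0 = 197.

197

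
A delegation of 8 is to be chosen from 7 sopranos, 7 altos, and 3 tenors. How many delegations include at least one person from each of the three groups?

Total 8-person selections from all 17: C(17,8) = 24310.
Subtract selections that omit an entire group: no sopranos → C(10,8) = 45; no altos → C(10,8) = 45; no tenors → C(14,8) = 3003.
Add back selections omitting two groups (i.e. drawn from a single group): C(7,8) + C(7,8) + C(3,8) = 0.
By inclusion–exclusion: 24310 − 3093 + 0 = 21217.

21217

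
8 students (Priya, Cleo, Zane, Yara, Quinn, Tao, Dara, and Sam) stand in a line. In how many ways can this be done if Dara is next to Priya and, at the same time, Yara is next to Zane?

Treat {Dara,Priya} as one block (2 orders) and {Yara,Zane} as another (2 orders).
That leaves 6 units to arrange: 2 × 2 × 6! = 4 × 720 = 2880.

2880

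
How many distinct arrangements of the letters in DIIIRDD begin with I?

60

With the first slot taken by I, it remains to arrange the other 6 letters (DIIRDD).
Those 6 letters have D appearing 3 times and I appearing twice, giving (6)!/(3!·2!) = 60.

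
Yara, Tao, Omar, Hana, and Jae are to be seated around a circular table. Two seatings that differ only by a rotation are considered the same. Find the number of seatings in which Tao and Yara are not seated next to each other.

12

Without the restriction there are (4)! = 24 seatings.
Seatings with Tao beside Yara: treat them as a block with 2 internal orders, giving 2 × (3)! = 12.
Subtracting, 24 − 12 = 12.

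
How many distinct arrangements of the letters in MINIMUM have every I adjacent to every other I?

120

Treat the 2 copies of I as a single block. The multiset to arrange is then {II, M, M, M, N, U}, 6 items in all.
That gives (6)!/(3!) = 120 arrangements.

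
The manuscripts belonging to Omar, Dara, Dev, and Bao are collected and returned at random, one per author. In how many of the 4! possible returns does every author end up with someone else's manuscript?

Let Aᵢ be the assignments in which author i gets their own manuscript. We want the size of the complement of A₁∪…∪A_4.
By inclusion–exclusion this is Σ_{j=0}^{4} (−1)^j C(4,j)·(4−j)!.
Computing: 24 − 24 + 12 − 4 + 1 = 9.

9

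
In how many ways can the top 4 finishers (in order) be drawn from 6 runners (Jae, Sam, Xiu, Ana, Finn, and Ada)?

360

This is an ordered selection of 4 from 6: P(6,4).
That gives 6 × 5 × 4 × 3 = 360.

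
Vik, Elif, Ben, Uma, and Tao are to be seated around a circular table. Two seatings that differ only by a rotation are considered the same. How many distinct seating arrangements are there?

24

Seat Vik anywhere (absorbing the rotational symmetry), then permute the other 4: (4)! = 24.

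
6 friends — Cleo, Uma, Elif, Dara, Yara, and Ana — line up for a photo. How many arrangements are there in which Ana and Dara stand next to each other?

Place the 4 others and the Ana-Dara pair as 5 objects in a line; the pair has 2 internal arrangements.
That gives 2 × 5! = 2 × 120 = 240.

240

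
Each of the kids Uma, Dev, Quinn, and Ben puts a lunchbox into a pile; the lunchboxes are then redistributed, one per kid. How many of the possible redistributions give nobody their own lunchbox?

9

Count assignments avoiding every fixed point. For any j of the 4 kids fixed to their own lunchbox, the other 4−j can be arranged in (4−j)! ways.
By inclusion–exclusion this is Σ_{j=0}^{4} (−1)^j C(4,j)·(4−j)!.
Computing: 24 − 24 + 12 − 4 + 1 = 9.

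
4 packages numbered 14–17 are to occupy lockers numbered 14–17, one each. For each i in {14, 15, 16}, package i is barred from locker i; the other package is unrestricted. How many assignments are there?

Let Aᵢ (for i ∈ {14, 15, 16}) be the placements that put package i in its forbidden locker. Any j of these fix j positions, leaving (4−j)! ways to fill the rest, and there are C(3,j) ways to pick which j.
By inclusion–exclusion, the number of valid placements is Σ_{j=0}^{3} (−1)^j C(3,j)·(4−j)!.
Computing: 24 − 18 + 6 − 1 = 11.

11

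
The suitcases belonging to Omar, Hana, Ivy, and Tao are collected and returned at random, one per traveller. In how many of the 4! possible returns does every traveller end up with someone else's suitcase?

Count assignments avoiding every fixed point. For any j of the 4 travellers fixed to their own suitcase, the other 4−j can be arranged in (4−j)! ways.
By inclusion–exclusion this is Σ_{j=0}^{4} (−1)^j C(4,j)·(4−j)!.
Computing: 24 − 24 + 12 − 4 + 1 = 9.

9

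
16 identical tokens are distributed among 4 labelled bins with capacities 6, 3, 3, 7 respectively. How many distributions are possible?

20

Without the upper bounds there are C(19,3) = 969 ways to split 16 among 4 bins.
Subtract solutions that violate a single cap (substitute x_i' = x_i − (cap_i+1)): x_1 ≥ 7 gives C(12,3) = 220; x_2 ≥ 4 gives C(15,3) = 455; x_3 ≥ 4 gives C(15,3) = 455; x_4 ≥ 8 gives C(11,3) = 165. Together 1295.
Add back pairs where two caps are both exceeded: 56 + 56 + 4 + 165 + 35 + 35 = 351.
Subtract triples: 4 + 0 + 0 + 1 = 5.
By inclusion–exclusion the count is 969 − 1295 + 351 − 5 = 20.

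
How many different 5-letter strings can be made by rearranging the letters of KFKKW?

The 5 letters of KFKKW have repeats: K appearing 3 times.
The number of distinct arrangements is 5!/(3!) = 120/6 = 20.

20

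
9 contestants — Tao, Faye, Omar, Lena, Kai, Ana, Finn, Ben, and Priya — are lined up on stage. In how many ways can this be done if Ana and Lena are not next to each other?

282240

There are 9! = 362880 arrangements in all. If Ana and Lena are adjacent, merging them into one block gives 2·(8)! = 80640 arrangements.
So 362880 − 80640 = 282240 arrangements keep them apart.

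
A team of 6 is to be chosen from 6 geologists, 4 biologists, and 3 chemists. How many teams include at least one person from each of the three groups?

1416

Total 6-person selections from all 13: C(13,6) = 1716.
Selections missing a whole group: no geologists → C(7,6) = 7; no biologists → C(9,6) = 84; no chemists → C(10,6) = 210.
Add back selections omitting two groups (i.e. drawn from a single group): C(6,6) + C(4,6) + C(3,6) = 1.
By inclusion–exclusion: 1716 − 301 + 1 = 1416.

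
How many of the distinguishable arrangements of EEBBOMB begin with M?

Fix M in the first position and arrange the remaining 6 letters.
Those 6 letters have B appearing 3 times and E appearing twice, giving (6)!/(3!·2!) = 60.

60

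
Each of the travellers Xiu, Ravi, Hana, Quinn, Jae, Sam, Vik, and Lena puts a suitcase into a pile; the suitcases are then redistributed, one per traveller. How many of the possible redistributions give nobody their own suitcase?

14833

Let Aᵢ be the assignments in which traveller i gets their own suitcase. We want the size of the complement of A₁∪…∪A_8.
By inclusion–exclusion this is Σ_{j=0}^{8} (−1)^j C(8,j)·(8−j)!.
Computing: 40320 − 40320 + 20160 − 6720 + 1680 − 336 + 56 − 8 + 1 = 14833.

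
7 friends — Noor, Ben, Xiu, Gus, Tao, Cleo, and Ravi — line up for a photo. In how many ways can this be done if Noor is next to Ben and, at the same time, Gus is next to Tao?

Treat {Noor,Ben} as one block (2 orders) and {Gus,Tao} as another (2 orders).
That leaves 5 units to arrange: 2 × 2 × 5! = 4 × 120 = 480.

480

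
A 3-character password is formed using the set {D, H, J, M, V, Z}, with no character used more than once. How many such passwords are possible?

This is a permutation of 3 out of 6: P(6,3) = 6!/3!.
6 × 5 × 4 = 120.

120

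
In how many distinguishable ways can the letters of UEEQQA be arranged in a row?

180

Letter multiplicities in UEEQQA: A×1, E×2, Q×2, U×1.
So there are 6! / (2!·2!) = 180 distinguishable arrangements.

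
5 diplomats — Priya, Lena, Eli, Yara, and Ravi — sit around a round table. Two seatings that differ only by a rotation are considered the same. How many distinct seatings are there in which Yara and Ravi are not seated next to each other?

12

Without the restriction there are (4)! = 24 seatings.
Those with Yara next to Ravi: fuse the pair into one unit and seat 4 units around a circle — 2·(3)! = 12.
Subtracting, 24 − 12 = 12.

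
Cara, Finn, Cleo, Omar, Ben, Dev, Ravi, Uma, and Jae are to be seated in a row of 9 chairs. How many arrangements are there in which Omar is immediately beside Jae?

Place the 7 others and the Omar-Jae pair as 8 objects in a line; the pair has 2 internal arrangements.
So the count is 2·(8)! = 80640.

80640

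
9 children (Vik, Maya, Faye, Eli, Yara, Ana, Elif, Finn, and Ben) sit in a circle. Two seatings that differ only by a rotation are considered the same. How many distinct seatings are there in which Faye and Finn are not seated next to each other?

30240

All circular seatings of 9 people number (8)! = 40320.
Seatings with Faye beside Finn: treat them as a block with 2 internal orders, giving 2 × (7)! = 10080.
Subtracting, 40320 − 10080 = 30240.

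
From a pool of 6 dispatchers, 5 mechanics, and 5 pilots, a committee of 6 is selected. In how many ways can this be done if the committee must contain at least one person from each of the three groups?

Unrestricted: C(16,6) = 8008 ways to pick any 6 of the 16.
Selections missing a whole group: no dispatchers → C(10,6) = 210; no mechanics → C(11,6) = 462; no pilots → C(11,6) = 462.
Add back selections omitting two groups (i.e. drawn from a single group): C(6,6) + C(5,6) + C(5,6) = 1.
By inclusion–exclusion: 8008 − 1134 + 1 = 6875.

6875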